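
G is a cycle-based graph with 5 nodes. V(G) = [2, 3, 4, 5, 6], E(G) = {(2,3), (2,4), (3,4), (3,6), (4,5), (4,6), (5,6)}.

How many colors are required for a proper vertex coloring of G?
Clique number ω(G) = 3 (lower bound: χ ≥ ω).
The clique on [2, 3, 4] has size 3, forcing χ ≥ 3, and the coloring below uses 3 colors, so χ(G) = 3.
A valid 3-coloring: color 1: [4]; color 2: [2, 6]; color 3: [3, 5].

χ(G) = 3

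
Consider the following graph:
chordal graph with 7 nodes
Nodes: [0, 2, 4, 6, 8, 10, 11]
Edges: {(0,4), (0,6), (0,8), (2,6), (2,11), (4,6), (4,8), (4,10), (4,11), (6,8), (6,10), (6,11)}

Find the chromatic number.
Clique number ω(G) = 4 (lower bound: χ ≥ ω).
The clique on [0, 4, 6, 8] has size 4, forcing χ ≥ 4, and the coloring below uses 4 colors, so χ(G) = 4.
A valid 4-coloring: color 1: [6]; color 2: [2, 4]; color 3: [0, 10, 11]; color 4: [8].

χ(G) = 4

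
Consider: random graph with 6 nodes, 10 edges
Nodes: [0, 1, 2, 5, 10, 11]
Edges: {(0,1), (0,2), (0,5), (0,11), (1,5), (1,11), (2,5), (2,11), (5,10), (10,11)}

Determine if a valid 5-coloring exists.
A valid 5-coloring: color 1: [0, 10]; color 2: [5, 11]; color 3: [1, 2].
(χ(G) = 3 ≤ 5.)

Yes, G is 5-colorable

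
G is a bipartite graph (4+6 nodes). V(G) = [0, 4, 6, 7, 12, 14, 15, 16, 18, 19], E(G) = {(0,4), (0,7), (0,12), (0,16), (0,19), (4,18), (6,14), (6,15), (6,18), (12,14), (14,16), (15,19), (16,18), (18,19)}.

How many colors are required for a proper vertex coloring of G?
χ(G) = 2

Clique number ω(G) = 2 (lower bound: χ ≥ ω).
The graph is bipartite (no odd cycle), so 2 colors suffice: χ(G) = 2.
A valid 2-coloring: color 1: [0, 14, 15, 18]; color 2: [4, 6, 7, 12, 16, 19].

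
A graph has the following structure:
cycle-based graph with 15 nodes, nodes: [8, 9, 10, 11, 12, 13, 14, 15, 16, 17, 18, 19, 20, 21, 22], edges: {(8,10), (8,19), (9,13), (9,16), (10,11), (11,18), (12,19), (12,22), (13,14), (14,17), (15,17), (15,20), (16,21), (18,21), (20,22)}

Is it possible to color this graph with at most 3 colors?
A valid 3-coloring: color 1: [8, 9, 11, 12, 14, 15, 21]; color 2: [10, 13, 16, 17, 18, 19, 20]; color 3: [22].
(χ(G) = 3 ≤ 3.)

Yes, G is 3-colorable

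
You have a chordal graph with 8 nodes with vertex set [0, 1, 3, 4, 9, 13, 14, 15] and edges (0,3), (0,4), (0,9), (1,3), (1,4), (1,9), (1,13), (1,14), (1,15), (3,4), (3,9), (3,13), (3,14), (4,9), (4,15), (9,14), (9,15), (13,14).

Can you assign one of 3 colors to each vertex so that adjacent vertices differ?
The clique on vertices [0, 3, 4, 9] has size 4 > 3, so it alone needs 4 colors.

No, G is not 3-colorable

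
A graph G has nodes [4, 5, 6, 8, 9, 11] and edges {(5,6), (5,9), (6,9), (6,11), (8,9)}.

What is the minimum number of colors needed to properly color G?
χ(G) = 3

Clique number ω(G) = 3 (lower bound: χ ≥ ω).
The clique on [5, 6, 9] has size 3, forcing χ ≥ 3, and the coloring below uses 3 colors, so χ(G) = 3.
A valid 3-coloring: color 1: [4, 9, 11]; color 2: [6, 8]; color 3: [5].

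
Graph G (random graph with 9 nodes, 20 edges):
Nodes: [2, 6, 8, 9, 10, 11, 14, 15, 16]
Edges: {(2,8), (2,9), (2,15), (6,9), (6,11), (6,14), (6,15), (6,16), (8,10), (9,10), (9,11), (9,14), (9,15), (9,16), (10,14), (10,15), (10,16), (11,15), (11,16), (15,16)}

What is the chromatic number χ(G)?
χ(G) = 5

Clique number ω(G) = 5 (lower bound: χ ≥ ω).
The clique on [6, 9, 11, 15, 16] has size 5, forcing χ ≥ 5, and the coloring below uses 5 colors, so χ(G) = 5.
A valid 5-coloring: color 1: [8, 9]; color 2: [14, 15]; color 3: [2, 16]; color 4: [6, 10]; color 5: [11].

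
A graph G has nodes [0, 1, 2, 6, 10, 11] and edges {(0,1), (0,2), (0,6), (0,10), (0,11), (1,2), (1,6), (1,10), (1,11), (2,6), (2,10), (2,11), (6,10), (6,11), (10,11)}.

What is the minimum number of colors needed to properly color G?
Clique number ω(G) = 6 (lower bound: χ ≥ ω).
The clique on [0, 1, 2, 6, 10, 11] has size 6, forcing χ ≥ 6, and the coloring below uses 6 colors, so χ(G) = 6.
A valid 6-coloring: color 1: [1]; color 2: [0]; color 3: [6]; color 4: [10]; color 5: [2]; color 6: [11].

χ(G) = 6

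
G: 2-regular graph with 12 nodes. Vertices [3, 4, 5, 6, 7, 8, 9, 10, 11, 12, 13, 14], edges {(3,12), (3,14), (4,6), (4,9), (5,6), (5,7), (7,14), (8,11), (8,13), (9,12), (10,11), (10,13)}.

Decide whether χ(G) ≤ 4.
Yes, G is 4-colorable

A valid 4-coloring: color 1: [3, 6, 7, 9, 11, 13]; color 2: [4, 5, 8, 10, 12, 14].
(χ(G) = 2 ≤ 4.)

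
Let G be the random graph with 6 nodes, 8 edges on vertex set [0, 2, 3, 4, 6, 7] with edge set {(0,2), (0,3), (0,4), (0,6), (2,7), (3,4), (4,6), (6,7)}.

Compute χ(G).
Clique number ω(G) = 3 (lower bound: χ ≥ ω).
The clique on [0, 3, 4] has size 3, forcing χ ≥ 3, and the coloring below uses 3 colors, so χ(G) = 3.
A valid 3-coloring: color 1: [0, 7]; color 2: [2, 4]; color 3: [3, 6].

χ(G) = 3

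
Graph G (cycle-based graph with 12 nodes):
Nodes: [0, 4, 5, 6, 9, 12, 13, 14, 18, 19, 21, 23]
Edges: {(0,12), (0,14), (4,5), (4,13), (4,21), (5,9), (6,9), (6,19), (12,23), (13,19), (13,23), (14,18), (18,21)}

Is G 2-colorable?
Yes, G is 2-colorable

A valid 2-coloring: color 1: [5, 6, 12, 13, 14, 21]; color 2: [0, 4, 9, 18, 19, 23].
(χ(G) = 2 ≤ 2.)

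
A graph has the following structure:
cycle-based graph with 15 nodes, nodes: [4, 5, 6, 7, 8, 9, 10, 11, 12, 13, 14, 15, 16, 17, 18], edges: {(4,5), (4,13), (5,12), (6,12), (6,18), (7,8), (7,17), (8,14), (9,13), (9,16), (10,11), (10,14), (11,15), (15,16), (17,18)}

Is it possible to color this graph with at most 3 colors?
Yes, G is 3-colorable

A valid 3-coloring: color 1: [7, 11, 12, 13, 14, 16, 18]; color 2: [5, 6, 8, 9, 10, 15, 17]; color 3: [4].
(χ(G) = 3 ≤ 3.)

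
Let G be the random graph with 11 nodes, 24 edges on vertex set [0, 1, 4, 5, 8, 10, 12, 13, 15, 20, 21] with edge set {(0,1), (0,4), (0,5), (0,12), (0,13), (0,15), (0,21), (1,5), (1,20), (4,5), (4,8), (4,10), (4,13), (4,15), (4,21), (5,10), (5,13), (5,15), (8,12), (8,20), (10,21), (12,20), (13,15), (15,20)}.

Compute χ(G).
χ(G) = 5

Clique number ω(G) = 5 (lower bound: χ ≥ ω).
The clique on [0, 4, 5, 13, 15] has size 5, forcing χ ≥ 5, and the coloring below uses 5 colors, so χ(G) = 5.
A valid 5-coloring: color 1: [0, 10, 20]; color 2: [1, 4, 12]; color 3: [5, 8, 21]; color 4: [15]; color 5: [13].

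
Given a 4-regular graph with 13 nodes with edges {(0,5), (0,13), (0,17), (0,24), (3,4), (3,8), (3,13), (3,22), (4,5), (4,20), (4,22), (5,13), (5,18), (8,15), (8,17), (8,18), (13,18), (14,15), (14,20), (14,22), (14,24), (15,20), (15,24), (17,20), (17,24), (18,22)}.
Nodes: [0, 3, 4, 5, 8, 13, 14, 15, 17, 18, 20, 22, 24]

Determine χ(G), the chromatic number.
Clique number ω(G) = 3 (lower bound: χ ≥ ω).
The clique on [0, 17, 24] has size 3, forcing χ ≥ 3, and the coloring below uses 3 colors, so χ(G) = 3.
A valid 3-coloring: color 1: [8, 13, 20, 22, 24]; color 2: [3, 5, 14, 17]; color 3: [0, 4, 15, 18].

χ(G) = 3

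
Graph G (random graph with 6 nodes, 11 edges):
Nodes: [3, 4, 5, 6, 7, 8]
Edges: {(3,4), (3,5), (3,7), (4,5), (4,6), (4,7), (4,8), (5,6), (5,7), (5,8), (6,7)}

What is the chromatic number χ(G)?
χ(G) = 4

Clique number ω(G) = 4 (lower bound: χ ≥ ω).
The clique on [3, 4, 5, 7] has size 4, forcing χ ≥ 4, and the coloring below uses 4 colors, so χ(G) = 4.
A valid 4-coloring: color 1: [4]; color 2: [5]; color 3: [7, 8]; color 4: [3, 6].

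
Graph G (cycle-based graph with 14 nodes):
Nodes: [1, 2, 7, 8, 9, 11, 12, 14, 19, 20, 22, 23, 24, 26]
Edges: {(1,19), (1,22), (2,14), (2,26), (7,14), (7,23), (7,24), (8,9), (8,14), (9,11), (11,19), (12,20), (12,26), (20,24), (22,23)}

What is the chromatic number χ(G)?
χ(G) = 3

Clique number ω(G) = 2 (lower bound: χ ≥ ω).
Odd cycle [2, 26, 12, 20, 24, 7, 14] needs 3 colors (χ ≥ 3).
The coloring below uses 3 colors, so χ(G) = 3.
A valid 3-coloring: color 1: [1, 9, 14, 20, 23, 26]; color 2: [2, 7, 8, 12, 19, 22]; color 3: [11, 24].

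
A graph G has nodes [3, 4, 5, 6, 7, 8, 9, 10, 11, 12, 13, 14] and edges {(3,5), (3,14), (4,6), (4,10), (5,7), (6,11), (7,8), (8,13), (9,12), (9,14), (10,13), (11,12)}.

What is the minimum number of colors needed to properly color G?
Clique number ω(G) = 2 (lower bound: χ ≥ ω).
The graph is bipartite (no odd cycle), so 2 colors suffice: χ(G) = 2.
A valid 2-coloring: color 1: [3, 4, 7, 9, 11, 13]; color 2: [5, 6, 8, 10, 12, 14].

χ(G) = 2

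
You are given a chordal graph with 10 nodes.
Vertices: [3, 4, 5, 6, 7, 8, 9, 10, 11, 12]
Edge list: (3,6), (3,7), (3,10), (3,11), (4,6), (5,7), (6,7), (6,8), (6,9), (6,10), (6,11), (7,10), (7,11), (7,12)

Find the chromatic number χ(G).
Clique number ω(G) = 4 (lower bound: χ ≥ ω).
The clique on [3, 6, 7, 10] has size 4, forcing χ ≥ 4, and the coloring below uses 4 colors, so χ(G) = 4.
A valid 4-coloring: color 1: [5, 6, 12]; color 2: [4, 7, 8, 9]; color 3: [3]; color 4: [10, 11].

χ(G) = 4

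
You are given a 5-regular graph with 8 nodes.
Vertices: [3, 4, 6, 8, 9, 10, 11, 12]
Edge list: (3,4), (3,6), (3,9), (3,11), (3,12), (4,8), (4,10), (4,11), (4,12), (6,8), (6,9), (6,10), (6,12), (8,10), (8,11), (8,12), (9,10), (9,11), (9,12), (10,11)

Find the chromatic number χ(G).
Clique number ω(G) = 4 (lower bound: χ ≥ ω).
The clique on [4, 8, 10, 11] has size 4, forcing χ ≥ 4, and the coloring below uses 4 colors, so χ(G) = 4.
A valid 4-coloring: color 1: [6, 11]; color 2: [4, 9]; color 3: [10, 12]; color 4: [3, 8].

χ(G) = 4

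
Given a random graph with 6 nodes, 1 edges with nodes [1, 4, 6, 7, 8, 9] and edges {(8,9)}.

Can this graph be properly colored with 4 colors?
Yes, G is 4-colorable

A valid 4-coloring: color 1: [1, 4, 6, 7, 9]; color 2: [8].
(χ(G) = 2 ≤ 4.)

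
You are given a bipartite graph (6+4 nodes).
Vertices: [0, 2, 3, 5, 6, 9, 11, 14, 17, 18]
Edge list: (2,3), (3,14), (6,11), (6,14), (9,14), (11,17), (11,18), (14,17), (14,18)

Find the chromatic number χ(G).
Clique number ω(G) = 2 (lower bound: χ ≥ ω).
The graph is bipartite (no odd cycle), so 2 colors suffice: χ(G) = 2.
A valid 2-coloring: color 1: [0, 2, 5, 11, 14]; color 2: [3, 6, 9, 17, 18].

χ(G) = 2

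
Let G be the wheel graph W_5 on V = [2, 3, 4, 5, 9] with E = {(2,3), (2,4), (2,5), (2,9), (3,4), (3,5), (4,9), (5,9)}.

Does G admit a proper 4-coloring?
A valid 4-coloring: color 1: [2]; color 2: [4, 5]; color 3: [3, 9].
(χ(G) = 3 ≤ 4.)

Yes, G is 4-colorable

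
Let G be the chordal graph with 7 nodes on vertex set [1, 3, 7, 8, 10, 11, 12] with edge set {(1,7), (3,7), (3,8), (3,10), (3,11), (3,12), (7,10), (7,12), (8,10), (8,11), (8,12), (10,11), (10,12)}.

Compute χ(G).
Clique number ω(G) = 4 (lower bound: χ ≥ ω).
The clique on [3, 8, 10, 11] has size 4, forcing χ ≥ 4, and the coloring below uses 4 colors, so χ(G) = 4.
A valid 4-coloring: color 1: [1, 10]; color 2: [3]; color 3: [7, 8]; color 4: [11, 12].

χ(G) = 4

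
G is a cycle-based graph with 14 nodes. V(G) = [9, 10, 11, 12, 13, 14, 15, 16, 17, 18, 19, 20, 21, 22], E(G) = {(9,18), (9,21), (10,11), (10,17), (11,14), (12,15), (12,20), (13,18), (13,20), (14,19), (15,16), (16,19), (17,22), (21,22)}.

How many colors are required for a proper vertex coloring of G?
χ(G) = 2

Clique number ω(G) = 2 (lower bound: χ ≥ ω).
The graph is bipartite (no odd cycle), so 2 colors suffice: χ(G) = 2.
A valid 2-coloring: color 1: [9, 10, 12, 13, 14, 16, 22]; color 2: [11, 15, 17, 18, 19, 20, 21].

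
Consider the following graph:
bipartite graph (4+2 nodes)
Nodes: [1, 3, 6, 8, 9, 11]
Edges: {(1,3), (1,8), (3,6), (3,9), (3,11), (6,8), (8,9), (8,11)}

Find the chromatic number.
Clique number ω(G) = 2 (lower bound: χ ≥ ω).
The graph is bipartite (no odd cycle), so 2 colors suffice: χ(G) = 2.
A valid 2-coloring: color 1: [3, 8]; color 2: [1, 6, 9, 11].

χ(G) = 2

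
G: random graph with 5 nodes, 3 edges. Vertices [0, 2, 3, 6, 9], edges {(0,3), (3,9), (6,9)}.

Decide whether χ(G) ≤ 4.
A valid 4-coloring: color 1: [0, 2, 9]; color 2: [3, 6].
(χ(G) = 2 ≤ 4.)

Yes, G is 4-colorable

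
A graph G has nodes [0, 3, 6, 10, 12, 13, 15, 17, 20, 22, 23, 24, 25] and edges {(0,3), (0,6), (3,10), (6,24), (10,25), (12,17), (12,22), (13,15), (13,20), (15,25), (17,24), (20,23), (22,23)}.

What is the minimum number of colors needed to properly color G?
χ(G) = 3

Clique number ω(G) = 2 (lower bound: χ ≥ ω).
Odd cycle [10, 25, 15, 13, 20, 23, 22, 12, 17, 24, 6, 0, 3] needs 3 colors (χ ≥ 3).
The coloring below uses 3 colors, so χ(G) = 3.
A valid 3-coloring: color 1: [0, 10, 15, 17, 20, 22]; color 2: [3, 12, 13, 23, 24, 25]; color 3: [6].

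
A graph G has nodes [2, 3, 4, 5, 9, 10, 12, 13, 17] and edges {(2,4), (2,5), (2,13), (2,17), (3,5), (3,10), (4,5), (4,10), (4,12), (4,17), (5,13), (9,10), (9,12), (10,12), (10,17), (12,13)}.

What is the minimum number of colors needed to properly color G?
χ(G) = 3

Clique number ω(G) = 3 (lower bound: χ ≥ ω).
The clique on [9, 10, 12] has size 3, forcing χ ≥ 3, and the coloring below uses 3 colors, so χ(G) = 3.
A valid 3-coloring: color 1: [3, 4, 9, 13]; color 2: [2, 10]; color 3: [5, 12, 17].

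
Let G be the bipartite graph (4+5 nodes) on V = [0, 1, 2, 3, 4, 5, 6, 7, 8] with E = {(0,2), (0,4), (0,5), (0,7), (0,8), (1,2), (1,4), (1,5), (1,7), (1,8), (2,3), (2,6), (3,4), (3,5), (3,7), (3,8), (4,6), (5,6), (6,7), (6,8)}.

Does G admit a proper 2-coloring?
A valid 2-coloring: color 1: [0, 1, 3, 6]; color 2: [2, 4, 5, 7, 8].
(χ(G) = 2 ≤ 2.)

Yes, G is 2-colorable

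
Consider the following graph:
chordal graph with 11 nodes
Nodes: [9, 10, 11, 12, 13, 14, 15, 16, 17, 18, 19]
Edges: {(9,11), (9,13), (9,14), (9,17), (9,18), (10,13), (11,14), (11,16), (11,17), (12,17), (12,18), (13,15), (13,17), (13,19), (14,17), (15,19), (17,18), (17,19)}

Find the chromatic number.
Clique number ω(G) = 4 (lower bound: χ ≥ ω).
The clique on [9, 11, 14, 17] has size 4, forcing χ ≥ 4, and the coloring below uses 4 colors, so χ(G) = 4.
A valid 4-coloring: color 1: [10, 15, 16, 17]; color 2: [11, 13, 18]; color 3: [9, 12, 19]; color 4: [14].

χ(G) = 4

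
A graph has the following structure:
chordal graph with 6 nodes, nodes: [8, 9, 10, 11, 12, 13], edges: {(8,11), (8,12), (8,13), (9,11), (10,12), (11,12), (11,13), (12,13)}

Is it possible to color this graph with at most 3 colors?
No, G is not 3-colorable

The clique on vertices [8, 11, 12, 13] has size 4 > 3, so it alone needs 4 colors.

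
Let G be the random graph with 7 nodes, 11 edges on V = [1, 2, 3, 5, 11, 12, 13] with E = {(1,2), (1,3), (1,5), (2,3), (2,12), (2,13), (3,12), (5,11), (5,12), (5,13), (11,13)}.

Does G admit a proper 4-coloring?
Yes, G is 4-colorable

A valid 4-coloring: color 1: [2, 11]; color 2: [1, 12, 13]; color 3: [3, 5].
(χ(G) = 3 ≤ 4.)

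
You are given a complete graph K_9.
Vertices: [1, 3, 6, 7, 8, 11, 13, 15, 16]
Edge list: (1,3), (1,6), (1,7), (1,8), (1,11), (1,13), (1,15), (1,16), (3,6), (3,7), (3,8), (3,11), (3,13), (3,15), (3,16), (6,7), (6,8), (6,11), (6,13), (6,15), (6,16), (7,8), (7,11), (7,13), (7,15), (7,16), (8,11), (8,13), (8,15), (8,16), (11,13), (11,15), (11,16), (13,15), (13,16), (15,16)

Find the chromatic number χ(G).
Clique number ω(G) = 9 (lower bound: χ ≥ ω).
The clique on [1, 3, 6, 7, 8, 11, 13, 15, 16] has size 9, forcing χ ≥ 9, and the coloring below uses 9 colors, so χ(G) = 9.
A valid 9-coloring: color 1: [16]; color 2: [1]; color 3: [7]; color 4: [11]; color 5: [3]; color 6: [6]; color 7: [8]; color 8: [15]; color 9: [13].

χ(G) = 9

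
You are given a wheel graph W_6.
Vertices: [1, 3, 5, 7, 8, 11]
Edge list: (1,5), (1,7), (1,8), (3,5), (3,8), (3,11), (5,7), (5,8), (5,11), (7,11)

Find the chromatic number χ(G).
χ(G) = 4

Clique number ω(G) = 3 (lower bound: χ ≥ ω).
Odd cycle [11, 7, 1, 8, 3] needs 3 colors (χ ≥ 3).
Vertex 5 is adjacent to every vertex of [1, 3, 7, 8, 11], which already need 3 colors among themselves, so 5 needs a new color (χ ≥ 4).
The coloring below uses 4 colors, so χ(G) = 4.
A valid 4-coloring: color 1: [5]; color 2: [8, 11]; color 3: [3, 7]; color 4: [1].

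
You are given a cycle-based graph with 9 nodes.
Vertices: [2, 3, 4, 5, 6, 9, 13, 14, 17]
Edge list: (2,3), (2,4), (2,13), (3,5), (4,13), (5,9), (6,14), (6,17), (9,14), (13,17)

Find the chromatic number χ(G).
Clique number ω(G) = 3 (lower bound: χ ≥ ω).
The clique on [2, 4, 13] has size 3, forcing χ ≥ 3, and the coloring below uses 3 colors, so χ(G) = 3.
A valid 3-coloring: color 1: [2, 5, 14, 17]; color 2: [3, 6, 9, 13]; color 3: [4].

χ(G) = 3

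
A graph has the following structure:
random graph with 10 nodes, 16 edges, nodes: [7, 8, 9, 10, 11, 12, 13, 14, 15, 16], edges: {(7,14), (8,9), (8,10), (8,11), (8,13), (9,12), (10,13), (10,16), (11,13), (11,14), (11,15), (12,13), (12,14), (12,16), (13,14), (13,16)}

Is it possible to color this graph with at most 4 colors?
A valid 4-coloring: color 1: [7, 9, 13, 15]; color 2: [8, 14, 16]; color 3: [10, 11, 12].
(χ(G) = 3 ≤ 4.)

Yes, G is 4-colorable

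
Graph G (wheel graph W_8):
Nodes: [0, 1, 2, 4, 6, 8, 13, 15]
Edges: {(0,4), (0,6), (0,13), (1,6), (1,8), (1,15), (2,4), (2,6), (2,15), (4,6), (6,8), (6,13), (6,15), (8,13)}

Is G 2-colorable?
The clique on vertices [0, 4, 6] has size 3 > 2, so it alone needs 3 colors.

No, G is not 2-colorable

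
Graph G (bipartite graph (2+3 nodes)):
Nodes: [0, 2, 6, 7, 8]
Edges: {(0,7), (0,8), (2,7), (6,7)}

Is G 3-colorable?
Yes, G is 3-colorable

A valid 3-coloring: color 1: [7, 8]; color 2: [0, 2, 6].
(χ(G) = 2 ≤ 3.)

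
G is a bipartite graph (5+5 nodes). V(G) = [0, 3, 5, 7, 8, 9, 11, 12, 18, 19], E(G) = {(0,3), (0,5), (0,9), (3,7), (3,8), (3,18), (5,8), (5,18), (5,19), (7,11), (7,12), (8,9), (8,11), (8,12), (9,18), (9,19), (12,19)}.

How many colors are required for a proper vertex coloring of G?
χ(G) = 2

Clique number ω(G) = 2 (lower bound: χ ≥ ω).
The graph is bipartite (no odd cycle), so 2 colors suffice: χ(G) = 2.
A valid 2-coloring: color 1: [0, 7, 8, 18, 19]; color 2: [3, 5, 9, 11, 12].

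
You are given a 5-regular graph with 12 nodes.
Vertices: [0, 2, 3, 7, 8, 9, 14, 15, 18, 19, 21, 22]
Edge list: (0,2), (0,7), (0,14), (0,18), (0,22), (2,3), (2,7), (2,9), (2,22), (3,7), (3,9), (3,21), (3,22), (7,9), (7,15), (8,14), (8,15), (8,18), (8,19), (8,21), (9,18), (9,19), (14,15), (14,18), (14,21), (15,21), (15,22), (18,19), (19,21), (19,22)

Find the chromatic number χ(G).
χ(G) = 4

Clique number ω(G) = 4 (lower bound: χ ≥ ω).
The clique on [2, 3, 7, 9] has size 4, forcing χ ≥ 4, and the coloring below uses 4 colors, so χ(G) = 4.
A valid 4-coloring: color 1: [0, 8, 9]; color 2: [3, 15, 18]; color 3: [2, 14, 19]; color 4: [7, 21, 22].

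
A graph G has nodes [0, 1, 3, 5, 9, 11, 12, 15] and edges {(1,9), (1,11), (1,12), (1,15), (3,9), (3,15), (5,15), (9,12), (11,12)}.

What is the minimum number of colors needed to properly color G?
Clique number ω(G) = 3 (lower bound: χ ≥ ω).
The clique on [1, 9, 12] has size 3, forcing χ ≥ 3, and the coloring below uses 3 colors, so χ(G) = 3.
A valid 3-coloring: color 1: [0, 1, 3, 5]; color 2: [9, 11, 15]; color 3: [12].

χ(G) = 3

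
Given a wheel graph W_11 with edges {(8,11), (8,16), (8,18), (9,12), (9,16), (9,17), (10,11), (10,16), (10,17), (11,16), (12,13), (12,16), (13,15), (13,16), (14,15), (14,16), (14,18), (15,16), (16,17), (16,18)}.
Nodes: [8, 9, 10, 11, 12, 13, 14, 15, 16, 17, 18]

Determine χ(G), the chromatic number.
Clique number ω(G) = 3 (lower bound: χ ≥ ω).
The clique on [8, 16, 18] has size 3, forcing χ ≥ 3, and the coloring below uses 3 colors, so χ(G) = 3.
A valid 3-coloring: color 1: [16]; color 2: [8, 9, 10, 13, 14]; color 3: [11, 12, 15, 17, 18].

χ(G) = 3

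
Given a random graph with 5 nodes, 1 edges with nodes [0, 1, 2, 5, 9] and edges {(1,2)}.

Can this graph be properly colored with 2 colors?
Yes, G is 2-colorable

A valid 2-coloring: color 1: [0, 2, 5, 9]; color 2: [1].
(χ(G) = 2 ≤ 2.)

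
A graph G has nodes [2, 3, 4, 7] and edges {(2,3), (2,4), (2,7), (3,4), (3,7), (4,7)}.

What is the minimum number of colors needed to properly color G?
χ(G) = 4

Clique number ω(G) = 4 (lower bound: χ ≥ ω).
The clique on [2, 3, 4, 7] has size 4, forcing χ ≥ 4, and the coloring below uses 4 colors, so χ(G) = 4.
A valid 4-coloring: color 1: [7]; color 2: [4]; color 3: [3]; color 4: [2].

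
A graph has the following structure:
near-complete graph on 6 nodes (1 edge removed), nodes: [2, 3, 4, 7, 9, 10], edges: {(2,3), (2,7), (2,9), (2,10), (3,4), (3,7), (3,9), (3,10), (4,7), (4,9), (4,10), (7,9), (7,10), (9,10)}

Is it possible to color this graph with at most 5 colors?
Yes, G is 5-colorable

A valid 5-coloring: color 1: [3]; color 2: [7]; color 3: [10]; color 4: [9]; color 5: [2, 4].
(χ(G) = 5 ≤ 5.)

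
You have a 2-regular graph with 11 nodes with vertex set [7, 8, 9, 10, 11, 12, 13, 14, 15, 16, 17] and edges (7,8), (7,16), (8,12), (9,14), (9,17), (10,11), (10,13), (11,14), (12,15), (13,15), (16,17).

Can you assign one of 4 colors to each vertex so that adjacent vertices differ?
Yes, G is 4-colorable

A valid 4-coloring: color 1: [8, 9, 11, 15, 16]; color 2: [7, 12, 13, 14, 17]; color 3: [10].
(χ(G) = 3 ≤ 4.)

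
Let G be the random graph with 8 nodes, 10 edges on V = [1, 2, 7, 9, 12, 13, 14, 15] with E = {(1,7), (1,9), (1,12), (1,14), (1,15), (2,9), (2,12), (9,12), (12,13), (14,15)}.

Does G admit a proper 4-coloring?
A valid 4-coloring: color 1: [1, 2, 13]; color 2: [7, 12, 14]; color 3: [9, 15].
(χ(G) = 3 ≤ 4.)

Yes, G is 4-colorable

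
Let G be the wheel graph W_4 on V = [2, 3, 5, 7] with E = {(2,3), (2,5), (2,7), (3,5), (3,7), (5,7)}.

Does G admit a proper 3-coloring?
The clique on vertices [2, 3, 5, 7] has size 4 > 3, so it alone needs 4 colors.

No, G is not 3-colorable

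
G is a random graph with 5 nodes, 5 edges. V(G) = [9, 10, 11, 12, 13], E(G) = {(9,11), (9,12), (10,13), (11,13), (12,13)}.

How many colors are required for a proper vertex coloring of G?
Clique number ω(G) = 2 (lower bound: χ ≥ ω).
The graph is bipartite (no odd cycle), so 2 colors suffice: χ(G) = 2.
A valid 2-coloring: color 1: [9, 13]; color 2: [10, 11, 12].

χ(G) = 2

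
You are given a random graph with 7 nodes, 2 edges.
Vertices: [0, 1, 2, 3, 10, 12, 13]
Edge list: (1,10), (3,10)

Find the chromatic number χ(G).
Clique number ω(G) = 2 (lower bound: χ ≥ ω).
The graph is bipartite (no odd cycle), so 2 colors suffice: χ(G) = 2.
A valid 2-coloring: color 1: [0, 2, 10, 12, 13]; color 2: [1, 3].

χ(G) = 2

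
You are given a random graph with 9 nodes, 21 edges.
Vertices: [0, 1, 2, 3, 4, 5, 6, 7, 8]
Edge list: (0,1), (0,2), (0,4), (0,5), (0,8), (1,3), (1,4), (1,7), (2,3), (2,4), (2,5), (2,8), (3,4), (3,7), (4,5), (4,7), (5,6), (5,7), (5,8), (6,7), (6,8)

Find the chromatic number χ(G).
χ(G) = 4

Clique number ω(G) = 4 (lower bound: χ ≥ ω).
The clique on [0, 2, 5, 8] has size 4, forcing χ ≥ 4, and the coloring below uses 4 colors, so χ(G) = 4.
A valid 4-coloring: color 1: [4, 8]; color 2: [3, 5]; color 3: [0, 7]; color 4: [1, 2, 6].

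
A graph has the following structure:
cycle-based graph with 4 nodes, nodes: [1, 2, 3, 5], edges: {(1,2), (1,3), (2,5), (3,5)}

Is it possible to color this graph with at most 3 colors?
A valid 3-coloring: color 1: [1, 5]; color 2: [2, 3].
(χ(G) = 2 ≤ 3.)

Yes, G is 3-colorable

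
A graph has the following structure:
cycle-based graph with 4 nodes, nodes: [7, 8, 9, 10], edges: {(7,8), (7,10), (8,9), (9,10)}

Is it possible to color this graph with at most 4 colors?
Yes, G is 4-colorable

A valid 4-coloring: color 1: [8, 10]; color 2: [7, 9].
(χ(G) = 2 ≤ 4.)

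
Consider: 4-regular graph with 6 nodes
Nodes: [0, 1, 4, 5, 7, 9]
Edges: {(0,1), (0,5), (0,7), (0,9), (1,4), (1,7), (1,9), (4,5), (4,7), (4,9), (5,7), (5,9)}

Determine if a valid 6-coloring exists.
Yes, G is 6-colorable

A valid 6-coloring: color 1: [1, 5]; color 2: [0, 4]; color 3: [7, 9].
(χ(G) = 3 ≤ 6.)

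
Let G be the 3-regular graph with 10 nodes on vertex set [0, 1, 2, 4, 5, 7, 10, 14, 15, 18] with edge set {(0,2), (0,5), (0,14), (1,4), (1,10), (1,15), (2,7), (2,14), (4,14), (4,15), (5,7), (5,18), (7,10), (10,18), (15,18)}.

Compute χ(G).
χ(G) = 3

Clique number ω(G) = 3 (lower bound: χ ≥ ω).
The clique on [0, 2, 14] has size 3, forcing χ ≥ 3, and the coloring below uses 3 colors, so χ(G) = 3.
A valid 3-coloring: color 1: [5, 10, 14, 15]; color 2: [0, 1, 7, 18]; color 3: [2, 4].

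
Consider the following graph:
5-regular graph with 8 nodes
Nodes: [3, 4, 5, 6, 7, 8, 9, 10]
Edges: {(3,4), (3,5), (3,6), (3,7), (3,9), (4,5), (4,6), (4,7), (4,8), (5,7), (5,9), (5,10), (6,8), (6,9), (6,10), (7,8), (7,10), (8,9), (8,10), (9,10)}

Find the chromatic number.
Clique number ω(G) = 4 (lower bound: χ ≥ ω).
The clique on [6, 8, 9, 10] has size 4, forcing χ ≥ 4, and the coloring below uses 4 colors, so χ(G) = 4.
A valid 4-coloring: color 1: [7, 9]; color 2: [3, 8]; color 3: [5, 6]; color 4: [4, 10].

χ(G) = 4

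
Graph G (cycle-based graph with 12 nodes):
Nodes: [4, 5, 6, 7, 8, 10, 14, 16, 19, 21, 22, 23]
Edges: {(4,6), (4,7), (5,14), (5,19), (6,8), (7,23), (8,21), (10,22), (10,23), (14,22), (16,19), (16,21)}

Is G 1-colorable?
Edge (4,6) forces its endpoints to differ, so 1 color is not enough.

No, G is not 1-colorable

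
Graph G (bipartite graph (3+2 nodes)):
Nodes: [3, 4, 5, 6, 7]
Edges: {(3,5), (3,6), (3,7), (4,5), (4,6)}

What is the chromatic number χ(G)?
Clique number ω(G) = 2 (lower bound: χ ≥ ω).
The graph is bipartite (no odd cycle), so 2 colors suffice: χ(G) = 2.
A valid 2-coloring: color 1: [3, 4]; color 2: [5, 6, 7].

χ(G) = 2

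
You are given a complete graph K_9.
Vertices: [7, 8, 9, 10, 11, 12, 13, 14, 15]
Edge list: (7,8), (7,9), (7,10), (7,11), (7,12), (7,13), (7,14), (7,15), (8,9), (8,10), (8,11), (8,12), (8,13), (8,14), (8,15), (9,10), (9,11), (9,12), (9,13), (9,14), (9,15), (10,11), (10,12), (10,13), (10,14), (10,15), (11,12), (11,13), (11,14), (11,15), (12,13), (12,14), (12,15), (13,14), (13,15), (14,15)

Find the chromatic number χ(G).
Clique number ω(G) = 9 (lower bound: χ ≥ ω).
The clique on [7, 8, 9, 10, 11, 12, 13, 14, 15] has size 9, forcing χ ≥ 9, and the coloring below uses 9 colors, so χ(G) = 9.
A valid 9-coloring: color 1: [13]; color 2: [9]; color 3: [10]; color 4: [7]; color 5: [12]; color 6: [15]; color 7: [11]; color 8: [8]; color 9: [14].

χ(G) = 9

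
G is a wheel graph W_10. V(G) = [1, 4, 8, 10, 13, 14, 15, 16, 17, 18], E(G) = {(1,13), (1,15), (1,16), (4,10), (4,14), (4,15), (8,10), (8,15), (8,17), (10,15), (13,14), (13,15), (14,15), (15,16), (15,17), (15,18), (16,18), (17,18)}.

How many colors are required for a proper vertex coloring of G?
Clique number ω(G) = 3 (lower bound: χ ≥ ω).
Odd cycle [17, 8, 10, 4, 14, 13, 1, 16, 18] needs 3 colors (χ ≥ 3).
Vertex 15 is adjacent to every vertex of [1, 4, 8, 10, 13, 14, 16, 17, 18], which already need 3 colors among themselves, so 15 needs a new color (χ ≥ 4).
The coloring below uses 4 colors, so χ(G) = 4.
A valid 4-coloring: color 1: [15]; color 2: [10, 14, 16, 17]; color 3: [4, 8, 13, 18]; color 4: [1].

χ(G) = 4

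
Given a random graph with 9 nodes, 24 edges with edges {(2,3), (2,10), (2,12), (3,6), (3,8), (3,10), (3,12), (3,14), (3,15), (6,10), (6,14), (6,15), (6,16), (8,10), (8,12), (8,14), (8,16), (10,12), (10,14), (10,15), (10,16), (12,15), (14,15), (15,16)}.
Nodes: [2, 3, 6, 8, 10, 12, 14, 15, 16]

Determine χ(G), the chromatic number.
χ(G) = 5

Clique number ω(G) = 5 (lower bound: χ ≥ ω).
The clique on [3, 6, 10, 14, 15] has size 5, forcing χ ≥ 5, and the coloring below uses 5 colors, so χ(G) = 5.
A valid 5-coloring: color 1: [10]; color 2: [3, 16]; color 3: [2, 8, 15]; color 4: [6, 12]; color 5: [14].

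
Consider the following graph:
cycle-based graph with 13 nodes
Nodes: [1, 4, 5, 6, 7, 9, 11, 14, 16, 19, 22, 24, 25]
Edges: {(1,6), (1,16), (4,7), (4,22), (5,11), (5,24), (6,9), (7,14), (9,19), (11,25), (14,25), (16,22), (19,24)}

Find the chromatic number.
χ(G) = 3

Clique number ω(G) = 2 (lower bound: χ ≥ ω).
Odd cycle [6, 9, 19, 24, 5, 11, 25, 14, 7, 4, 22, 16, 1] needs 3 colors (χ ≥ 3).
The coloring below uses 3 colors, so χ(G) = 3.
A valid 3-coloring: color 1: [5, 6, 7, 16, 19, 25]; color 2: [1, 4, 9, 11, 14, 24]; color 3: [22].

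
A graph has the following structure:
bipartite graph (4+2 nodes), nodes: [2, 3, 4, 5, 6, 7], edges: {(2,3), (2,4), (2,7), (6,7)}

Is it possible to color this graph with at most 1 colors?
No, G is not 1-colorable

Edge (2,3) forces its endpoints to differ, so 1 color is not enough.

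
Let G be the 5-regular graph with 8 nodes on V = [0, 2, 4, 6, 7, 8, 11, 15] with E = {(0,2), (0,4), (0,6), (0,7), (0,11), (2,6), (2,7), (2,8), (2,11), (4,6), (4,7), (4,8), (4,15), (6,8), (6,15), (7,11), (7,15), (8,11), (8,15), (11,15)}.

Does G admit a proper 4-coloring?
A valid 4-coloring: color 1: [0, 8]; color 2: [6, 7]; color 3: [4, 11]; color 4: [2, 15].
(χ(G) = 4 ≤ 4.)

Yes, G is 4-colorable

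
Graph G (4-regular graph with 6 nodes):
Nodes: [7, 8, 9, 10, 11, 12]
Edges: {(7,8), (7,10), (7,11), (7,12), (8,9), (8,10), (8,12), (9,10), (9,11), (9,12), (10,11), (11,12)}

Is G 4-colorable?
Yes, G is 4-colorable

A valid 4-coloring: color 1: [8, 11]; color 2: [7, 9]; color 3: [10, 12].
(χ(G) = 3 ≤ 4.)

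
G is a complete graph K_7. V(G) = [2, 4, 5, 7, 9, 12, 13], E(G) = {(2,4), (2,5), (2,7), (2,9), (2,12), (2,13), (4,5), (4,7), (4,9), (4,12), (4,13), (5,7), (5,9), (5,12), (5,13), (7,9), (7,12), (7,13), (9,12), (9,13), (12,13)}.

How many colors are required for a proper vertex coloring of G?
χ(G) = 7

Clique number ω(G) = 7 (lower bound: χ ≥ ω).
The clique on [2, 4, 5, 7, 9, 12, 13] has size 7, forcing χ ≥ 7, and the coloring below uses 7 colors, so χ(G) = 7.
A valid 7-coloring: color 1: [4]; color 2: [9]; color 3: [7]; color 4: [13]; color 5: [12]; color 6: [5]; color 7: [2].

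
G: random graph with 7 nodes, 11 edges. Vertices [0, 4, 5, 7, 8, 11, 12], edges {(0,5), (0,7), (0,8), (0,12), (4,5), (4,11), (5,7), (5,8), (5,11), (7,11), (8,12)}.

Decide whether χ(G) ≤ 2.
The clique on vertices [0, 8, 12] has size 3 > 2, so it alone needs 3 colors.

No, G is not 2-colorable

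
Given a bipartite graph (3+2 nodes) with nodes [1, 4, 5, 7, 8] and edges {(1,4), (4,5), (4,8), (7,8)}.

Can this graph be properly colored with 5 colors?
A valid 5-coloring: color 1: [4, 7]; color 2: [1, 5, 8].
(χ(G) = 2 ≤ 5.)

Yes, G is 5-colorable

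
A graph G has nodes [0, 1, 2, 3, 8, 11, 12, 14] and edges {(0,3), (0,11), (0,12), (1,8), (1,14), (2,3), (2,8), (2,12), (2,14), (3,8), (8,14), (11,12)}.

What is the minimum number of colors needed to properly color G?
χ(G) = 3

Clique number ω(G) = 3 (lower bound: χ ≥ ω).
The clique on [0, 11, 12] has size 3, forcing χ ≥ 3, and the coloring below uses 3 colors, so χ(G) = 3.
A valid 3-coloring: color 1: [8, 12]; color 2: [0, 1, 2]; color 3: [3, 11, 14].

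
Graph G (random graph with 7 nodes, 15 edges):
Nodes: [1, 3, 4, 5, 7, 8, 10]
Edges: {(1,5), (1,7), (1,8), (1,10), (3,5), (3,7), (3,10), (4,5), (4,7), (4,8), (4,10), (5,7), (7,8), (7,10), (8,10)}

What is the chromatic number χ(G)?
χ(G) = 4

Clique number ω(G) = 4 (lower bound: χ ≥ ω).
The clique on [1, 7, 8, 10] has size 4, forcing χ ≥ 4, and the coloring below uses 4 colors, so χ(G) = 4.
A valid 4-coloring: color 1: [7]; color 2: [5, 10]; color 3: [1, 3, 4]; color 4: [8].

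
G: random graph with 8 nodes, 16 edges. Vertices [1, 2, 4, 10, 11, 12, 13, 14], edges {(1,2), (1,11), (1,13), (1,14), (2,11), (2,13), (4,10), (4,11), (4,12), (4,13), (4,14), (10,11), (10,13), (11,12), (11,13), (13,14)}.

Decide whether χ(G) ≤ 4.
Yes, G is 4-colorable

A valid 4-coloring: color 1: [12, 13]; color 2: [11, 14]; color 3: [1, 4]; color 4: [2, 10].
(χ(G) = 4 ≤ 4.)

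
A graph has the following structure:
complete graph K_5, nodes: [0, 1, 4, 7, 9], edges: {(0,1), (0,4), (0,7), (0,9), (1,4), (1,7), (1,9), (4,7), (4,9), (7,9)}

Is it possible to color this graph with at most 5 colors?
A valid 5-coloring: color 1: [0]; color 2: [4]; color 3: [7]; color 4: [9]; color 5: [1].
(χ(G) = 5 ≤ 5.)

Yes, G is 5-colorable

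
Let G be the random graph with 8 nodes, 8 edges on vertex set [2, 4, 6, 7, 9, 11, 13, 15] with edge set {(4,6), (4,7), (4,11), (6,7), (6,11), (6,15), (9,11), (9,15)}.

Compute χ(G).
Clique number ω(G) = 3 (lower bound: χ ≥ ω).
The clique on [4, 6, 11] has size 3, forcing χ ≥ 3, and the coloring below uses 3 colors, so χ(G) = 3.
A valid 3-coloring: color 1: [2, 6, 9, 13]; color 2: [7, 11, 15]; color 3: [4].

χ(G) = 3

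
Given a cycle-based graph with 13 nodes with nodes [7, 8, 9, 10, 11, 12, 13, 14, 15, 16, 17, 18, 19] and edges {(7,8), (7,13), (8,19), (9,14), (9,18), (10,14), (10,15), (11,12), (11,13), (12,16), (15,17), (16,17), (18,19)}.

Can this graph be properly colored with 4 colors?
A valid 4-coloring: color 1: [8, 12, 13, 14, 17, 18]; color 2: [7, 9, 11, 15, 16, 19]; color 3: [10].
(χ(G) = 3 ≤ 4.)

Yes, G is 4-colorable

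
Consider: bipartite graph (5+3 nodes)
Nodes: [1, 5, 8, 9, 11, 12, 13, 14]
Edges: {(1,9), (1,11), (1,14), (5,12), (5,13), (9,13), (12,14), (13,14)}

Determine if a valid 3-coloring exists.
A valid 3-coloring: color 1: [5, 8, 9, 11, 14]; color 2: [1, 12, 13].
(χ(G) = 2 ≤ 3.)

Yes, G is 3-colorable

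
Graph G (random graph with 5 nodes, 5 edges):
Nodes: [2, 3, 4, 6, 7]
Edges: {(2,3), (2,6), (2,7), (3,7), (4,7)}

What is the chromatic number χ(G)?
Clique number ω(G) = 3 (lower bound: χ ≥ ω).
The clique on [2, 3, 7] has size 3, forcing χ ≥ 3, and the coloring below uses 3 colors, so χ(G) = 3.
A valid 3-coloring: color 1: [6, 7]; color 2: [2, 4]; color 3: [3].

χ(G) = 3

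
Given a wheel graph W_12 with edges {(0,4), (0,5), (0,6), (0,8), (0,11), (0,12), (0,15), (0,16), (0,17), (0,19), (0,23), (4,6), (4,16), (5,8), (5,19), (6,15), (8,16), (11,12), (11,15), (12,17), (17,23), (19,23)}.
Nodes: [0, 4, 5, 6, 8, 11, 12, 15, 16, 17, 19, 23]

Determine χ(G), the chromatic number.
Clique number ω(G) = 3 (lower bound: χ ≥ ω).
Odd cycle [19, 23, 17, 12, 11, 15, 6, 4, 16, 8, 5] needs 3 colors (χ ≥ 3).
Vertex 0 is adjacent to every vertex of [4, 5, 6, 8, 11, 12, 15, 16, 17, 19, 23], which already need 3 colors among themselves, so 0 needs a new color (χ ≥ 4).
The coloring below uses 4 colors, so χ(G) = 4.
A valid 4-coloring: color 1: [0]; color 2: [6, 8, 11, 17, 19]; color 3: [4, 5, 12, 15, 23]; color 4: [16].

χ(G) = 4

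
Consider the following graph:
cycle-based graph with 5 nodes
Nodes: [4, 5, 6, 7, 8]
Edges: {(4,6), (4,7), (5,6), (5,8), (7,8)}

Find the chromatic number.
Clique number ω(G) = 2 (lower bound: χ ≥ ω).
Odd cycle [7, 8, 5, 6, 4] needs 3 colors (χ ≥ 3).
The coloring below uses 3 colors, so χ(G) = 3.
A valid 3-coloring: color 1: [6, 7]; color 2: [4, 8]; color 3: [5].

χ(G) = 3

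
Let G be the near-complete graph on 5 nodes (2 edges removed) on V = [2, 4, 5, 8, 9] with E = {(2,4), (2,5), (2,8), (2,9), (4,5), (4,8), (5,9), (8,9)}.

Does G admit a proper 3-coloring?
A valid 3-coloring: color 1: [2]; color 2: [5, 8]; color 3: [4, 9].
(χ(G) = 3 ≤ 3.)

Yes, G is 3-colorable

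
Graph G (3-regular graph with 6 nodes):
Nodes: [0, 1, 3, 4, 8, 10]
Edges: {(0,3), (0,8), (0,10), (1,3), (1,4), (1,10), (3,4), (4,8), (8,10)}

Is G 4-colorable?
Yes, G is 4-colorable

A valid 4-coloring: color 1: [0, 4]; color 2: [1, 8]; color 3: [3, 10].
(χ(G) = 3 ≤ 4.)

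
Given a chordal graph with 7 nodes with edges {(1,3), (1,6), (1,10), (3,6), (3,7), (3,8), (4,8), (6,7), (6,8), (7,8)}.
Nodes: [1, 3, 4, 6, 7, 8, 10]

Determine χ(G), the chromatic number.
χ(G) = 4

Clique number ω(G) = 4 (lower bound: χ ≥ ω).
The clique on [3, 6, 7, 8] has size 4, forcing χ ≥ 4, and the coloring below uses 4 colors, so χ(G) = 4.
A valid 4-coloring: color 1: [1, 8]; color 2: [3, 4, 10]; color 3: [6]; color 4: [7].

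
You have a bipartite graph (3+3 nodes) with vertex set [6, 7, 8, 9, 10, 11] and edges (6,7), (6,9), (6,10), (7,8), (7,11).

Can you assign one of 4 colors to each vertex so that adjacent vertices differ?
A valid 4-coloring: color 1: [6, 8, 11]; color 2: [7, 9, 10].
(χ(G) = 2 ≤ 4.)

Yes, G is 4-colorable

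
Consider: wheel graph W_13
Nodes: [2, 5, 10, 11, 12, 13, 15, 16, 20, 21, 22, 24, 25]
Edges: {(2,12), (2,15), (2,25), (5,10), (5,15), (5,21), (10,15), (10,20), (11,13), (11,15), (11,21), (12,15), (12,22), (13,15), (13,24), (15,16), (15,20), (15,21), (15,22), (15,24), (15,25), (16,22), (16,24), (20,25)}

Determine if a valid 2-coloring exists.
The clique on vertices [2, 15, 25] has size 3 > 2, so it alone needs 3 colors.

No, G is not 2-colorable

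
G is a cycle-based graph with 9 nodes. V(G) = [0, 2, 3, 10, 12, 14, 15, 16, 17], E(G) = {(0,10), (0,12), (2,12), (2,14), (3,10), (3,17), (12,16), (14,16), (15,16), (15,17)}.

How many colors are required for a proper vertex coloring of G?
χ(G) = 3

Clique number ω(G) = 2 (lower bound: χ ≥ ω).
Odd cycle [16, 15, 17, 3, 10, 0, 12] needs 3 colors (χ ≥ 3).
The coloring below uses 3 colors, so χ(G) = 3.
A valid 3-coloring: color 1: [3, 12, 14, 15]; color 2: [0, 2, 16, 17]; color 3: [10].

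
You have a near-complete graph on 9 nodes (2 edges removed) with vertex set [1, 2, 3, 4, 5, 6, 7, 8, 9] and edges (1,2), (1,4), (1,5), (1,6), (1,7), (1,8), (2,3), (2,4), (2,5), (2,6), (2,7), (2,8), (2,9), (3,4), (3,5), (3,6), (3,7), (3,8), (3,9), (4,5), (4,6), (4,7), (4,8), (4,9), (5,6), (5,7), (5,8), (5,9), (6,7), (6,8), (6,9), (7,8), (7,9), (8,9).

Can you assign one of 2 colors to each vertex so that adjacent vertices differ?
No, G is not 2-colorable

The clique on vertices [2, 3, 4, 5, 6, 7, 8, 9] has size 8 > 2, so it alone needs 8 colors.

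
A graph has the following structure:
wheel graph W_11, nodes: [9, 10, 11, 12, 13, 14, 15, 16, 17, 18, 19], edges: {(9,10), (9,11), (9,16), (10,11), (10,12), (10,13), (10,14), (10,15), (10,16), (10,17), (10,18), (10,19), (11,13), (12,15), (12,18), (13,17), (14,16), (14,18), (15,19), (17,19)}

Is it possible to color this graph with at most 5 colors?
Yes, G is 5-colorable

A valid 5-coloring: color 1: [10]; color 2: [9, 12, 13, 14, 19]; color 3: [11, 15, 16, 17, 18].
(χ(G) = 3 ≤ 5.)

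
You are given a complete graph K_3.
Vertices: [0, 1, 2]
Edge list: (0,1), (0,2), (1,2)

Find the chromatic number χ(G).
χ(G) = 3

Clique number ω(G) = 3 (lower bound: χ ≥ ω).
The clique on [0, 1, 2] has size 3, forcing χ ≥ 3, and the coloring below uses 3 colors, so χ(G) = 3.
A valid 3-coloring: color 1: [0]; color 2: [1]; color 3: [2].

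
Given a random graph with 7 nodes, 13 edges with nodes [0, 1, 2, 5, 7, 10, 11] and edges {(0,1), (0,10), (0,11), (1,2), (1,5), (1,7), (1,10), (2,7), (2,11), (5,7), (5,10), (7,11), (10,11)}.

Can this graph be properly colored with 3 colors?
Yes, G is 3-colorable

A valid 3-coloring: color 1: [1, 11]; color 2: [7, 10]; color 3: [0, 2, 5].
(χ(G) = 3 ≤ 3.)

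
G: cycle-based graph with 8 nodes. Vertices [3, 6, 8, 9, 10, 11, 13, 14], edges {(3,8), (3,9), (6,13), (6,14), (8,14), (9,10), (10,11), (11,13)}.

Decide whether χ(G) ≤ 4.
A valid 4-coloring: color 1: [6, 8, 9, 11]; color 2: [3, 10, 13, 14].
(χ(G) = 2 ≤ 4.)

Yes, G is 4-colorable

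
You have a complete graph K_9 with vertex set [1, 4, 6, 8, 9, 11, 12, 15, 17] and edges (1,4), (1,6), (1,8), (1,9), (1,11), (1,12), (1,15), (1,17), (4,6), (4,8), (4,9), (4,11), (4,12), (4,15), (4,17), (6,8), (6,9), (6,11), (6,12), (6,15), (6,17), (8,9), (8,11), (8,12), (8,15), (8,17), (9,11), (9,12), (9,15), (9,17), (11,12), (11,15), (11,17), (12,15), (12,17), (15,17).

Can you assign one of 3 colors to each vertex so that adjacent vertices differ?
The clique on vertices [1, 4, 6, 8, 9, 11, 12, 15, 17] has size 9 > 3, so it alone needs 9 colors.

No, G is not 3-colorable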